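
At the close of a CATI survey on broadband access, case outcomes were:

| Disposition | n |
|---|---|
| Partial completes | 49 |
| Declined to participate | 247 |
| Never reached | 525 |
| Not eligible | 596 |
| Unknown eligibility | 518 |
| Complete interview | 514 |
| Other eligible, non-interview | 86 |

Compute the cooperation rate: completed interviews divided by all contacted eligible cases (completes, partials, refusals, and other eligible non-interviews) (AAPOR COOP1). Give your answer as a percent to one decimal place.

Top = 514
Denominator = 514 + 49 + 247 + 86 = 896
COOP1 = 514 / 896 = 0.5737

57.4%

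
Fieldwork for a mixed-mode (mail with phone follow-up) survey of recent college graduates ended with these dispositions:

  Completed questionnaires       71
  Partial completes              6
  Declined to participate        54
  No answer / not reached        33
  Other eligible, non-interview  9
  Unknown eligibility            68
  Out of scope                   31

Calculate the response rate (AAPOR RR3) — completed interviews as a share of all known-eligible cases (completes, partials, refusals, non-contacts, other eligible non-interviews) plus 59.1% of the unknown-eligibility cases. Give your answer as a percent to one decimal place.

Num = 71
Eligible (known) = 71 + 6 + 54 + 33 + 9 = 173
Eligible share of unknowns = 0.5910 × 68 = 40.19
Denom = 173 + 40.19 = 213.19
RR3 = 71 / 213.19 = 0.3330

33.3%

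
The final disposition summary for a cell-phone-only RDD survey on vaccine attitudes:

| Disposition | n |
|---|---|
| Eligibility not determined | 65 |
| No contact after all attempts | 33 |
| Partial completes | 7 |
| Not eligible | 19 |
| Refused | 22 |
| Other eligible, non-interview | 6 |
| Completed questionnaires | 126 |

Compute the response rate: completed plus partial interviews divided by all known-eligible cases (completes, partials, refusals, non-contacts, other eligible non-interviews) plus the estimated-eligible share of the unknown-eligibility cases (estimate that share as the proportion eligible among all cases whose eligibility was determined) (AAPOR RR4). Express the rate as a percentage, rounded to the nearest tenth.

52.5%

Numerator = 126 + 7 = 133
Known eligible = 126 + 7 + 22 + 33 + 6 = 194
e = 194 / (194 + 19) = 194 / 213 = 0.9108
e × U = 0.9108 × 65 = 59.20
Denom = 194 + 59.20 = 253.20
RR4 = 133 / 253.20 = 0.5253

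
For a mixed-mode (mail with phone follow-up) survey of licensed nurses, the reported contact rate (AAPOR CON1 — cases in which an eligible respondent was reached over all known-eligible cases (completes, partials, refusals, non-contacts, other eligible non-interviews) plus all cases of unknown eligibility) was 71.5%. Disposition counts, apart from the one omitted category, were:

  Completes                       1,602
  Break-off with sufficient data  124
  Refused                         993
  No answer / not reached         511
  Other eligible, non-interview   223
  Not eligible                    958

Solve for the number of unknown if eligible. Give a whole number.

Numerator → 1602 + 124 + 993 + 223 = 2942
CON1 = 2942 / D = 0.715
D = 2942 / 0.715 = 4114.7
Other denominator terms total 3453
unknown if eligible = 4114.7 − 3453 ≈ 662

662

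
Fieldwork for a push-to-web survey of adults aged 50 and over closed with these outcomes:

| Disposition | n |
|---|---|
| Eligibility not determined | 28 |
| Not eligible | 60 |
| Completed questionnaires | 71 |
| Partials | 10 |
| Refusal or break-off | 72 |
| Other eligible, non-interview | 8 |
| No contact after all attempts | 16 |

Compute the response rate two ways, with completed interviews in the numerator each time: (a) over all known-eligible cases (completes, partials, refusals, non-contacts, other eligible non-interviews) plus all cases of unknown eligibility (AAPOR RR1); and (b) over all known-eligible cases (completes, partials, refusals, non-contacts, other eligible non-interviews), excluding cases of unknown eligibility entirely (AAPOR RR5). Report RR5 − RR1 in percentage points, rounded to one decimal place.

Num = 71
Base = 71 + 10 + 72 + 16 + 8 + 28 = 205
RR1 = 71 / 205 = 0.3463
Base = 71 + 10 + 72 + 16 + 8 = 177
RR5 = 71 / 177 = 0.4011
Difference = 40.11 − 34.63 = 5.48 percentage points

5.5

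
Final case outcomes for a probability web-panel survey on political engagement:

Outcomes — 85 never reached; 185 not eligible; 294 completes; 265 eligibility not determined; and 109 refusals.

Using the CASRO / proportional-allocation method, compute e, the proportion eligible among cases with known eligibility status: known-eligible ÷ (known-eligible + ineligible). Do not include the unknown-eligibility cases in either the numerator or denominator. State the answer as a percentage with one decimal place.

72.5%

Eligible (known) → 294 + 109 + 85 = 488
e = 488 / (488 + 185) = 488 / 673 = 0.7251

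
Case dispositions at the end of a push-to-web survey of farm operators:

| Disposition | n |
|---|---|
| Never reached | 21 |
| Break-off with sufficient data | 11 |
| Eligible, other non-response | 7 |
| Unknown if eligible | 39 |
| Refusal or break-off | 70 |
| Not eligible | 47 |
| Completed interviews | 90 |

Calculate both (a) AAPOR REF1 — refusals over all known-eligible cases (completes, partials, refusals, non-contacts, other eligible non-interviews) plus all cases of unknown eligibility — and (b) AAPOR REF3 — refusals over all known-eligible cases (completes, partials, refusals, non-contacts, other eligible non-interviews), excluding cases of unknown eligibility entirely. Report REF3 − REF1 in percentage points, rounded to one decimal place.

Num → 70
Denom → 90 + 11 + 70 + 21 + 7 + 39 = 238
REF1 = 70 / 238 = 0.2941
Denom → 90 + 11 + 70 + 21 + 7 = 199
REF3 = 70 / 199 = 0.3518
Difference = 35.18 − 29.41 = 5.77 percentage points

5.8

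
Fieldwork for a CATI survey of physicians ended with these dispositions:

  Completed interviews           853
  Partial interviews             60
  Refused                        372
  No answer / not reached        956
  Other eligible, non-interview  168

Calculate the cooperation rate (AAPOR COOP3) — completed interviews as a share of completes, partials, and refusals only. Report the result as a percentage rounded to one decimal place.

66.4%

Numerator = 853
Base = 853 + 60 + 372 = 1285
COOP3 = 853 / 1285 = 0.6638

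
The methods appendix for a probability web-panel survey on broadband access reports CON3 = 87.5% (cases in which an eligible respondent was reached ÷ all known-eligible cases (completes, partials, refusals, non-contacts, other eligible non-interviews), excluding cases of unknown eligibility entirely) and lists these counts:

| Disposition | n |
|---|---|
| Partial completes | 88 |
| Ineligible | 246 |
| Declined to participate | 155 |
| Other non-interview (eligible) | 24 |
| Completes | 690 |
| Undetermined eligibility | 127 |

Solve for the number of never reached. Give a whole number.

137

Num = 690 + 88 + 155 + 24 = 957
CON3 = 957 / D = 0.875
D = 957 / 0.875 = 1093.7
Remaining denominator categories sum to 957
never reached = 1093.7 − 957 ≈ 137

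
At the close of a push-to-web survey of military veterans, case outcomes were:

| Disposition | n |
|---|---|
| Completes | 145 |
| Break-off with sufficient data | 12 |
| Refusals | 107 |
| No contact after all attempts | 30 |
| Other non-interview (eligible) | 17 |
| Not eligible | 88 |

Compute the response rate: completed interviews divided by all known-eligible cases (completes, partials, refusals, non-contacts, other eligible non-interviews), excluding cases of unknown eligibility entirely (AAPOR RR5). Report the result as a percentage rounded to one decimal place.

46.6%

Num: 145
Denominator: 145 + 12 + 107 + 30 + 17 = 311
RR5 = 145 / 311 = 0.4662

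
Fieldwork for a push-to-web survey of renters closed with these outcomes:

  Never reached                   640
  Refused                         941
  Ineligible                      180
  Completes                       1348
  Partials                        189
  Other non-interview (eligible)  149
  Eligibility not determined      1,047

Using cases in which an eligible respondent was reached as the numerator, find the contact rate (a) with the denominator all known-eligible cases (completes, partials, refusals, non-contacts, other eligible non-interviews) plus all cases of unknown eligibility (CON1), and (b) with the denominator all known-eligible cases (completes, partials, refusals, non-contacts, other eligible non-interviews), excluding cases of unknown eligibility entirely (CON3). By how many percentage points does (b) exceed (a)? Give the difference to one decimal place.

Top: 1348 + 189 + 941 + 149 = 2627
Denominator: 1348 + 189 + 941 + 640 + 149 + 1047 = 4314
CON1 = 2627 / 4314 = 0.6089
Denominator: 1348 + 189 + 941 + 640 + 149 = 3267
CON3 = 2627 / 3267 = 0.8041
Difference = 80.41 − 60.89 = 19.52 percentage points

19.5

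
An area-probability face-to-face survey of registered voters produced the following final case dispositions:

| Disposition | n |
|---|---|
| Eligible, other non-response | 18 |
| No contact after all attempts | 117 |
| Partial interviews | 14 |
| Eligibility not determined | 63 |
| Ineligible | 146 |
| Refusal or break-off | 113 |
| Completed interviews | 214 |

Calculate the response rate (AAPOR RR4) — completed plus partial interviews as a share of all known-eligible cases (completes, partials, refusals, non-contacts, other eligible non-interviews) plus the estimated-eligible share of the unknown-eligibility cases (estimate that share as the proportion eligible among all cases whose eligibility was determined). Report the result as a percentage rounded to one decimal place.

Num: 214 + 14 = 228
Determined eligible: 214 + 14 + 113 + 117 + 18 = 476
e = 476 / (476 + 146) = 476 / 622 = 0.7653
Estimated eligible among unknowns: 0.7653 × 63 = 48.21
Denom: 476 + 48.21 = 524.21
RR4 = 228 / 524.21 = 0.4349

43.5%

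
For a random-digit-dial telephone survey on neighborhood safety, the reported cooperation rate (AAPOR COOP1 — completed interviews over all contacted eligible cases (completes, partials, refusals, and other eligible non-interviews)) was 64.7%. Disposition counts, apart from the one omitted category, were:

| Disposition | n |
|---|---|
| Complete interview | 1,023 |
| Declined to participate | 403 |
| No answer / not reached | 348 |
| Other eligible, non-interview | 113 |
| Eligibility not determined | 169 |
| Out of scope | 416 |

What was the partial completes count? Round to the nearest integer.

42

COOP1 = 1023 / D = 0.647
D = 1023 / 0.647 = 1581.1
Other denominator terms total 1539
partial completes = 1581.1 − 1539 ≈ 42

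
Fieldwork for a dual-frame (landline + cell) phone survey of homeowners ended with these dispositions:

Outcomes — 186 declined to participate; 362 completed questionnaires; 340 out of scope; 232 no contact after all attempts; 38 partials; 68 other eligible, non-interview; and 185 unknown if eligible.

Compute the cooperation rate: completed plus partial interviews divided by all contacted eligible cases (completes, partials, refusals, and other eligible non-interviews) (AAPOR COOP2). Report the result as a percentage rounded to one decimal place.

Top → 362 + 38 = 400
Base → 362 + 38 + 186 + 68 = 654
COOP2 = 400 / 654 = 0.6116

61.2%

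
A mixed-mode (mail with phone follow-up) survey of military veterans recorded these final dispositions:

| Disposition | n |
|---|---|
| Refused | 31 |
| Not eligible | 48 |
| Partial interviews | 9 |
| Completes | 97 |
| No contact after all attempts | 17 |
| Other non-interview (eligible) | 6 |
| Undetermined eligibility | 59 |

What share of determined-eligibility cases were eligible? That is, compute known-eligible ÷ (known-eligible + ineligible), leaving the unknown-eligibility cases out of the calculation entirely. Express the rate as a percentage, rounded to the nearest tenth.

76.9%

Determined eligible: 97 + 9 + 31 + 17 + 6 = 160
e = 160 / (160 + 48) = 160 / 208 = 0.7692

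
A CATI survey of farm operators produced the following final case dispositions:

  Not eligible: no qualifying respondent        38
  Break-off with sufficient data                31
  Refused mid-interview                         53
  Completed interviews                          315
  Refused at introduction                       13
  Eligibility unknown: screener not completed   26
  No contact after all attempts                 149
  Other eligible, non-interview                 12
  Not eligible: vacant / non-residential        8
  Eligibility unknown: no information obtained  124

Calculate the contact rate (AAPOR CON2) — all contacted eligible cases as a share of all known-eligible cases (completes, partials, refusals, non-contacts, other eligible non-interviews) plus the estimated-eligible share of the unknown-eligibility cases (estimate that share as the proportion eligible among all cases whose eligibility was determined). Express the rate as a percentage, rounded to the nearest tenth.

59.6%

Refused = 13 + 53 = 66
Unknown if eligible = 26 + 124 = 150
Ineligible = 38 + 8 = 46
Num: 315 + 31 + 66 + 12 = 424
Known eligible: 315 + 31 + 66 + 149 + 12 = 573
e = 573 / (573 + 46) = 573 / 619 = 0.9257
Eligible share of unknowns: 0.9257 × 150 = 138.85
Denom: 573 + 138.85 = 711.85
CON2 = 424 / 711.85 = 0.5956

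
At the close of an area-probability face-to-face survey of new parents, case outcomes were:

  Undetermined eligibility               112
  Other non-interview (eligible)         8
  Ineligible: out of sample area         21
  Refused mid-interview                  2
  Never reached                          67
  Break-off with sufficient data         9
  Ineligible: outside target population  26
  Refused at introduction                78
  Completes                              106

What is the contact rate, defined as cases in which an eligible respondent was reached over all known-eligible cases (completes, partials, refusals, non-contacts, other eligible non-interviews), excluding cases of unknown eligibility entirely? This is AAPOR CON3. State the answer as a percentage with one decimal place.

75.2%

Declined to participate = 78 + 2 = 80
Ineligible = 26 + 21 = 47
Num: 106 + 9 + 80 + 8 = 203
Denominator: 106 + 9 + 80 + 67 + 8 = 270
CON3 = 203 / 270 = 0.7519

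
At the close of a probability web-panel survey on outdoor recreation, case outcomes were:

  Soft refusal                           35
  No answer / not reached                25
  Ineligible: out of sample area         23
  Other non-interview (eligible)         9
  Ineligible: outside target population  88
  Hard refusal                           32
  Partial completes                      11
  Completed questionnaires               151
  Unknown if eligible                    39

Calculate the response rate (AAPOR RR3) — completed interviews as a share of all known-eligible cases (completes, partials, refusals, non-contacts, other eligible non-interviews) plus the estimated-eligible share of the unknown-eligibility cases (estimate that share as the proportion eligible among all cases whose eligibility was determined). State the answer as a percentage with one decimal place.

52.0%

Refused = 32 + 35 = 67
Out of scope = 88 + 23 = 111
Num → 151
Determined eligible → 151 + 11 + 67 + 25 + 9 = 263
e = 263 / (263 + 111) = 263 / 374 = 0.7032
Estimated eligible among unknowns → 0.7032 × 39 = 27.42
Denominator → 263 + 27.42 = 290.42
RR3 = 151 / 290.42 = 0.5199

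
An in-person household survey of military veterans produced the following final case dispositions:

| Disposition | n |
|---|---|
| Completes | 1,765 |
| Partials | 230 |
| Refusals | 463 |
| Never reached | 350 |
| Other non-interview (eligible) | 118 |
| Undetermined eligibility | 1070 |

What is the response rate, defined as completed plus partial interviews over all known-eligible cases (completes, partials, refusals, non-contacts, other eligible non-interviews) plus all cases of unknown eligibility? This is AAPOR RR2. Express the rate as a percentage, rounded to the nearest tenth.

49.9%

Num = 1765 + 230 = 1995
Denom = 1765 + 230 + 463 + 350 + 118 + 1070 = 3996
RR2 = 1995 / 3996 = 0.4992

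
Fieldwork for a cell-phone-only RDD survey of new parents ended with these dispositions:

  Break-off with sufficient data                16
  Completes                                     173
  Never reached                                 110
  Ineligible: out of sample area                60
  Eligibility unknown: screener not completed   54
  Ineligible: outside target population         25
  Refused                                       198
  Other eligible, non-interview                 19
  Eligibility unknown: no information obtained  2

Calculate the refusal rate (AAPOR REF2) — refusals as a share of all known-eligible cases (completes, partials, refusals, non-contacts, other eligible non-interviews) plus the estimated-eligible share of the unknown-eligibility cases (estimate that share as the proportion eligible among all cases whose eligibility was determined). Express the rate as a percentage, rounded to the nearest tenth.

35.1%

Unknown if eligible = 54 + 2 = 56
Ineligible = 25 + 60 = 85
Top → 198
Eligible (known) → 173 + 16 + 198 + 110 + 19 = 516
e = 516 / (516 + 85) = 516 / 601 = 0.8586
e × U → 0.8586 × 56 = 48.08
Base → 516 + 48.08 = 564.08
REF2 = 198 / 564.08 = 0.3510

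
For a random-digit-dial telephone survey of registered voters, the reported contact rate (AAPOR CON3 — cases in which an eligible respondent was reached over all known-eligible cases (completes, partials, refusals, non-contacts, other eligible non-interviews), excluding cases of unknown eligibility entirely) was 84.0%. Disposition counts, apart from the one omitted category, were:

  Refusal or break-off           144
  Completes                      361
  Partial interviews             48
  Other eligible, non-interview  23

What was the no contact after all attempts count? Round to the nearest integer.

110

Top: 361 + 48 + 144 + 23 = 576
CON3 = 576 / D = 0.840
D = 576 / 0.840 = 685.7
Rest of base = 576
no contact after all attempts = 685.7 − 576 ≈ 110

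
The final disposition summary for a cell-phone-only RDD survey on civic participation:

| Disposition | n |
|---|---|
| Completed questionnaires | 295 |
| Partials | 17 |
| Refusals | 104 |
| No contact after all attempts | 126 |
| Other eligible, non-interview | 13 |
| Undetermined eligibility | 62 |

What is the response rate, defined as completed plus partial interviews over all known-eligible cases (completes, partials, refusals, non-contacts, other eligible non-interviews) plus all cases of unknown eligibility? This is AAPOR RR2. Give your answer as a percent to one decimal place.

50.6%

Num: 295 + 17 = 312
Base: 295 + 17 + 104 + 126 + 13 + 62 = 617
RR2 = 312 / 617 = 0.5057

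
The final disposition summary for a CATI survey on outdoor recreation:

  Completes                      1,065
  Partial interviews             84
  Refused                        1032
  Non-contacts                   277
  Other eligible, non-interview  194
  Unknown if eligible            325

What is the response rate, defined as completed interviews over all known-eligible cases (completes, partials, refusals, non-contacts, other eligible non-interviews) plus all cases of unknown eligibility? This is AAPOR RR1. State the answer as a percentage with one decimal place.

Numerator = 1065
Denom = 1065 + 84 + 1032 + 277 + 194 + 325 = 2977
RR1 = 1065 / 2977 = 0.3577

35.8%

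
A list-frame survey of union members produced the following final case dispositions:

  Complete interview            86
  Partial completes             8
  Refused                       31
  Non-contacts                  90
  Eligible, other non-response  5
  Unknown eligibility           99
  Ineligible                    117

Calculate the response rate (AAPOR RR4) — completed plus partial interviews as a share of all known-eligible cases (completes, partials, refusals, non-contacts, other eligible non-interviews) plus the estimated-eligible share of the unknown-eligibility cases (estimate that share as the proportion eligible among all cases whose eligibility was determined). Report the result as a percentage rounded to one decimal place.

Numerator = 86 + 8 = 94
Eligible (known) = 86 + 8 + 31 + 90 + 5 = 220
e = 220 / (220 + 117) = 220 / 337 = 0.6528
Estimated eligible among unknowns = 0.6528 × 99 = 64.63
Base = 220 + 64.63 = 284.63
RR4 = 94 / 284.63 = 0.3303

33.0%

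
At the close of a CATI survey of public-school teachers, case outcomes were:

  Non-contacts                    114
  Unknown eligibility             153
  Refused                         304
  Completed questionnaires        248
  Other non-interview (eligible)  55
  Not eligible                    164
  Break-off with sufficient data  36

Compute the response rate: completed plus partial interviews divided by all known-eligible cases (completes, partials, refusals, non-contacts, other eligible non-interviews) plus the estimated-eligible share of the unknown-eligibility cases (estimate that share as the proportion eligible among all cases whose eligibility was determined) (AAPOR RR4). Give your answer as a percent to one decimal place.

Numerator = 248 + 36 = 284
Known eligible = 248 + 36 + 304 + 114 + 55 = 757
e = 757 / (757 + 164) = 757 / 921 = 0.8219
e × U = 0.8219 × 153 = 125.75
Denominator = 757 + 125.75 = 882.75
RR4 = 284 / 882.75 = 0.3217

32.2%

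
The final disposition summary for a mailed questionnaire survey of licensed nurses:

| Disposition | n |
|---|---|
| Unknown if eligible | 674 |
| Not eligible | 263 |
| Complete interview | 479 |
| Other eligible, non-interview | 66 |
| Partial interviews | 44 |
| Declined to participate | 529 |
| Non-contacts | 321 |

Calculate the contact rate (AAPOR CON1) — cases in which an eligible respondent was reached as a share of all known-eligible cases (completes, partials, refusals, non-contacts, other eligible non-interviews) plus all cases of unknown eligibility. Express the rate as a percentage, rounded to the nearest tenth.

52.9%

Num: 479 + 44 + 529 + 66 = 1118
Denom: 479 + 44 + 529 + 321 + 66 + 674 = 2113
CON1 = 1118 / 2113 = 0.5291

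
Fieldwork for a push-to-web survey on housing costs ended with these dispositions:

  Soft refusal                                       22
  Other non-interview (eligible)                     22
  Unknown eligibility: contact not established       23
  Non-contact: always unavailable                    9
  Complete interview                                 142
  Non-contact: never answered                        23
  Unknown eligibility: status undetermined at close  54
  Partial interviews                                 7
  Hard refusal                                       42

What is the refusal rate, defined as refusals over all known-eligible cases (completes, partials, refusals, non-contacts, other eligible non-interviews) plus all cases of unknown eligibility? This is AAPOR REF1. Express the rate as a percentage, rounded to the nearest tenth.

Refused = 42 + 22 = 64
Never reached = 23 + 9 = 32
Unknown if eligible = 23 + 54 = 77
Numerator = 64
Denominator = 142 + 7 + 64 + 32 + 22 + 77 = 344
REF1 = 64 / 344 = 0.1860

18.6%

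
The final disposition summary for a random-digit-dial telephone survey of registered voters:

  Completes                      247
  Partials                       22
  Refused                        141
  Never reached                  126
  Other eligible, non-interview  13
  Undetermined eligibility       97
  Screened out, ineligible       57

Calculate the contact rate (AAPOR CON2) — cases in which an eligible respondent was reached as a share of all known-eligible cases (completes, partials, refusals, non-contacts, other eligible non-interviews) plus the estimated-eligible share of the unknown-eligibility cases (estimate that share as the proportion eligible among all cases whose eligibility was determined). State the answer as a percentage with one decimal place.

66.4%

Top: 247 + 22 + 141 + 13 = 423
Eligible (known): 247 + 22 + 141 + 126 + 13 = 549
e = 549 / (549 + 57) = 549 / 606 = 0.9059
Estimated eligible among unknowns: 0.9059 × 97 = 87.87
Denom: 549 + 87.87 = 636.87
CON2 = 423 / 636.87 = 0.6642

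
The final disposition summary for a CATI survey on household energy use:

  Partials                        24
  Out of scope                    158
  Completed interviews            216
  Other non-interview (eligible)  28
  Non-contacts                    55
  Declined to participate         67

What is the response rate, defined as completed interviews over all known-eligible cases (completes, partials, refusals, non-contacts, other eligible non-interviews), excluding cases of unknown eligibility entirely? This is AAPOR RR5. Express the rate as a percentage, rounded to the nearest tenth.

55.4%

Num → 216
Denominator → 216 + 24 + 67 + 55 + 28 = 390
RR5 = 216 / 390 = 0.5538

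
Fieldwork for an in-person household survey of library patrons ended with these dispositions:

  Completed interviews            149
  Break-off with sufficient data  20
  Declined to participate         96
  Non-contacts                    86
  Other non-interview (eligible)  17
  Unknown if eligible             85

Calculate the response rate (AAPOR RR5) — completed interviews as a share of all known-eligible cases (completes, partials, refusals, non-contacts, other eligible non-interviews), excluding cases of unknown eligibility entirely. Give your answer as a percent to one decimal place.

40.5%

Numerator → 149
Denominator → 149 + 20 + 96 + 86 + 17 = 368
RR5 = 149 / 368 = 0.4049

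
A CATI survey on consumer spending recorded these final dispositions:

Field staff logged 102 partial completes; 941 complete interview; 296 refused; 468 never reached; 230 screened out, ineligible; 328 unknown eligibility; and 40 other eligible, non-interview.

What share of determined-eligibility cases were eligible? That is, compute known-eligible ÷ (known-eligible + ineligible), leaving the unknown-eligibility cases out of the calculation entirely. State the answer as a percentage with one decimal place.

88.9%

Known eligible → 941 + 102 + 296 + 468 + 40 = 1847
e = 1847 / (1847 + 230) = 1847 / 2077 = 0.8893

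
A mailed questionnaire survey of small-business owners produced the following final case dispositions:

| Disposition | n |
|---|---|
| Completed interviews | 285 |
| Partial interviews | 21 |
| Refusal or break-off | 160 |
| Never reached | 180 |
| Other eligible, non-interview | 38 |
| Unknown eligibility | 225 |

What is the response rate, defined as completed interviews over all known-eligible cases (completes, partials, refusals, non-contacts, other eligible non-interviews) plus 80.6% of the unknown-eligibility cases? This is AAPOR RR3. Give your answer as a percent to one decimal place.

Numerator: 285
Eligible (known): 285 + 21 + 160 + 180 + 38 = 684
Estimated eligible among unknowns: 0.8060 × 225 = 181.35
Denom: 684 + 181.35 = 865.35
RR3 = 285 / 865.35 = 0.3293

32.9%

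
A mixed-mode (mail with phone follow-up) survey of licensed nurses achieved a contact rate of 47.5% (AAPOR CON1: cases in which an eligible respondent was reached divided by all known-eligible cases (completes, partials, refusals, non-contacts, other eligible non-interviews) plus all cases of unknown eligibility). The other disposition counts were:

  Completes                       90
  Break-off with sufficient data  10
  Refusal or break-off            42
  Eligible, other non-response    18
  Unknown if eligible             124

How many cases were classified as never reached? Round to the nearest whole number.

53

Num: 90 + 10 + 42 + 18 = 160
CON1 = 160 / D = 0.475
D = 160 / 0.475 = 336.8
Rest of base = 284
never reached = 336.8 − 284 ≈ 53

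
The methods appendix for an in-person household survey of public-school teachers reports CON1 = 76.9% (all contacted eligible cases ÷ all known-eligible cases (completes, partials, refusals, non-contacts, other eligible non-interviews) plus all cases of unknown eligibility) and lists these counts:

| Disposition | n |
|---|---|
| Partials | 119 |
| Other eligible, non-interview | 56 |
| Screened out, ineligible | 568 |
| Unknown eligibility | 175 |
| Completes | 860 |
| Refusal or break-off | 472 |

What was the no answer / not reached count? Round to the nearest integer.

Numerator = 860 + 119 + 472 + 56 = 1507
CON1 = 1507 / D = 0.769
D = 1507 / 0.769 = 1959.7
Rest of base = 1682
no answer / not reached = 1959.7 − 1682 ≈ 278

278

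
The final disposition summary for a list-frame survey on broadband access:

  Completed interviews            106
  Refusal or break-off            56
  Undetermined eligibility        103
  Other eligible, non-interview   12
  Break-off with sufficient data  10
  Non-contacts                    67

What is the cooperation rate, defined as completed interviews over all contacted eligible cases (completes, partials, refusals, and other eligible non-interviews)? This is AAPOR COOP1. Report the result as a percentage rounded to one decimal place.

57.6%

Num = 106
Base = 106 + 10 + 56 + 12 = 184
COOP1 = 106 / 184 = 0.5761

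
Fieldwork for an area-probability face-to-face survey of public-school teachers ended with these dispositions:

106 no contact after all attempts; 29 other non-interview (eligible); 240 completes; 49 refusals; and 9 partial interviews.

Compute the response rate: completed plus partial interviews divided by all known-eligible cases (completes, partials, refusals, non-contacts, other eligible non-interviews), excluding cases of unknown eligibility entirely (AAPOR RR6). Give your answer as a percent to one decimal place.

Numerator: 240 + 9 = 249
Base: 240 + 9 + 49 + 106 + 29 = 433
RR6 = 249 / 433 = 0.5751

57.5%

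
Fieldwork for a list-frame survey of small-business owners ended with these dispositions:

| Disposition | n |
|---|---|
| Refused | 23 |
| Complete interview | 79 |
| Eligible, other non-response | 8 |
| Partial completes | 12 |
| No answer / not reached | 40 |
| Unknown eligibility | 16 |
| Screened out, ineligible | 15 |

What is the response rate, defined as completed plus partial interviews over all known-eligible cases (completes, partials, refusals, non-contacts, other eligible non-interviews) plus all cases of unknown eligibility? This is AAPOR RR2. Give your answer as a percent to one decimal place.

51.1%

Top → 79 + 12 = 91
Denominator → 79 + 12 + 23 + 40 + 8 + 16 = 178
RR2 = 91 / 178 = 0.5112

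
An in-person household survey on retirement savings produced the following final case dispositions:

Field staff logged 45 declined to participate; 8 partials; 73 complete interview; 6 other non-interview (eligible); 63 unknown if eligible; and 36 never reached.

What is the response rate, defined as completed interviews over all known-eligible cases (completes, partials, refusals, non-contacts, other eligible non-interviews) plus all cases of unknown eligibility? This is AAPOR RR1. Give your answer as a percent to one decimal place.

Numerator → 73
Denominator → 73 + 8 + 45 + 36 + 6 + 63 = 231
RR1 = 73 / 231 = 0.3160

31.6%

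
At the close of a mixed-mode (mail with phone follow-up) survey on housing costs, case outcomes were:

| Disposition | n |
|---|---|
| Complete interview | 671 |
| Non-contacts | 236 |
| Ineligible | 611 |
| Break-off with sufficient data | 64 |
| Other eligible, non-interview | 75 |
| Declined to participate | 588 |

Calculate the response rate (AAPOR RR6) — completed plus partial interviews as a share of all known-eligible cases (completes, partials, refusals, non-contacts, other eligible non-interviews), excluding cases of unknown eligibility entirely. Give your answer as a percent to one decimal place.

Top = 671 + 64 = 735
Denominator = 671 + 64 + 588 + 236 + 75 = 1634
RR6 = 735 / 1634 = 0.4498

45.0%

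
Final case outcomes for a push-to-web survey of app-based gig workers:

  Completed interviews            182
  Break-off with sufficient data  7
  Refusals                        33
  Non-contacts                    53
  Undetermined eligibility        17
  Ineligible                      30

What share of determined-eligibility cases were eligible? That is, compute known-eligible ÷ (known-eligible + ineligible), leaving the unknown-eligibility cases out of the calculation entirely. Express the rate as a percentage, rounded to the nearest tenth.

Eligible (known) → 182 + 7 + 33 + 53 = 275
e = 275 / (275 + 30) = 275 / 305 = 0.9016

90.2%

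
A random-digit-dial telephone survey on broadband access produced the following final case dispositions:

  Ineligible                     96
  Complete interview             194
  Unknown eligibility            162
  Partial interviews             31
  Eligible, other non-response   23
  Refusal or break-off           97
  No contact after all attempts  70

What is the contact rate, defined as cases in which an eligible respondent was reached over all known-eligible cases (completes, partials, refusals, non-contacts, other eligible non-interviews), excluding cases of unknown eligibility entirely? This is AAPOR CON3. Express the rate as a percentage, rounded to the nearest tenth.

Num: 194 + 31 + 97 + 23 = 345
Denominator: 194 + 31 + 97 + 70 + 23 = 415
CON3 = 345 / 415 = 0.8313

83.1%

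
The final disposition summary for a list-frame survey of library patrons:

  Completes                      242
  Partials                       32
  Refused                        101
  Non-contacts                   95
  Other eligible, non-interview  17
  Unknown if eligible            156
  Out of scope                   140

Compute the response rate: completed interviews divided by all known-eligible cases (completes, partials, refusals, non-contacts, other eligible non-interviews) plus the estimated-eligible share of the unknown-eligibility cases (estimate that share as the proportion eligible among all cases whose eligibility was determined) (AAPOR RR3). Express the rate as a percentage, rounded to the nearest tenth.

Numerator = 242
Eligible (known) = 242 + 32 + 101 + 95 + 17 = 487
e = 487 / (487 + 140) = 487 / 627 = 0.7767
e × U = 0.7767 × 156 = 121.17
Base = 487 + 121.17 = 608.17
RR3 = 242 / 608.17 = 0.3979

39.8%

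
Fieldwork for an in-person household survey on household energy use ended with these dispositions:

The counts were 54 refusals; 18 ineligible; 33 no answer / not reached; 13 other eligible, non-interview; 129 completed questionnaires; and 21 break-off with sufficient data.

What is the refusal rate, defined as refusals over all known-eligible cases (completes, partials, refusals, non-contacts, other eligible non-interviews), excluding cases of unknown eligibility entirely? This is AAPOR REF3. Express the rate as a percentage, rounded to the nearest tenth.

21.6%

Num → 54
Base → 129 + 21 + 54 + 33 + 13 = 250
REF3 = 54 / 250 = 0.2160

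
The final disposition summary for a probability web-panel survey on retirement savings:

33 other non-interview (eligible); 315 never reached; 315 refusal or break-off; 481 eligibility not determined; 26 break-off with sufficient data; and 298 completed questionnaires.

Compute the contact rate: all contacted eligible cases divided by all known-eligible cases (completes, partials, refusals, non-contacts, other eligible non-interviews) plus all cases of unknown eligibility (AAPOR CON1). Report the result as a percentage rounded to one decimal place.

Num → 298 + 26 + 315 + 33 = 672
Base → 298 + 26 + 315 + 315 + 33 + 481 = 1468
CON1 = 672 / 1468 = 0.4578

45.8%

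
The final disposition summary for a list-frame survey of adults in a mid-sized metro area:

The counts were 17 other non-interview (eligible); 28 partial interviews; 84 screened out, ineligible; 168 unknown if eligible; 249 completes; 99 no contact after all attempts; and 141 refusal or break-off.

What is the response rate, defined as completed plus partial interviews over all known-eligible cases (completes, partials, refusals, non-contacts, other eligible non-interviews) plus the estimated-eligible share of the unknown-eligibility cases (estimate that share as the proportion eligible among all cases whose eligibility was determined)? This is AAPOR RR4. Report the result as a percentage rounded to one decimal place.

40.8%

Top = 249 + 28 = 277
Eligible (known) = 249 + 28 + 141 + 99 + 17 = 534
e = 534 / (534 + 84) = 534 / 618 = 0.8641
Estimated eligible among unknowns = 0.8641 × 168 = 145.17
Base = 534 + 145.17 = 679.17
RR4 = 277 / 679.17 = 0.4079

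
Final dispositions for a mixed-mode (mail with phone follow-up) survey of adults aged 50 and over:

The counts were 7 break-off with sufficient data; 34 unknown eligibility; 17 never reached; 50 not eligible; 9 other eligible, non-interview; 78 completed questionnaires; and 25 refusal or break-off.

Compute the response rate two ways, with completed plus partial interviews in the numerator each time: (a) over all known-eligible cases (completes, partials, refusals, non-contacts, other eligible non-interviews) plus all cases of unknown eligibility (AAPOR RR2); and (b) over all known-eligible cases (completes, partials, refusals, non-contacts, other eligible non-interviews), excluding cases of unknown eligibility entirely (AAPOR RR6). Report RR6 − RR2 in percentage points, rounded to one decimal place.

Num → 78 + 7 = 85
Denom → 78 + 7 + 25 + 17 + 9 + 34 = 170
RR2 = 85 / 170 = 0.5000
Denom → 78 + 7 + 25 + 17 + 9 = 136
RR6 = 85 / 136 = 0.6250
Difference = 62.50 − 50.00 = 12.50 percentage points

12.5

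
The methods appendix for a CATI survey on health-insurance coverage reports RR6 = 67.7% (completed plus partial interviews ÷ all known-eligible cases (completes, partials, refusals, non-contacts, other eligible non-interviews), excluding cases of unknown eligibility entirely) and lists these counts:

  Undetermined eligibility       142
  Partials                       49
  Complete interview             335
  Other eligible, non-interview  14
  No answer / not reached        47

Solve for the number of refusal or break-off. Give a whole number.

122

Num: 335 + 49 = 384
RR6 = 384 / D = 0.677
D = 384 / 0.677 = 567.2
Rest of base = 445
refusal or break-off = 567.2 − 445 ≈ 122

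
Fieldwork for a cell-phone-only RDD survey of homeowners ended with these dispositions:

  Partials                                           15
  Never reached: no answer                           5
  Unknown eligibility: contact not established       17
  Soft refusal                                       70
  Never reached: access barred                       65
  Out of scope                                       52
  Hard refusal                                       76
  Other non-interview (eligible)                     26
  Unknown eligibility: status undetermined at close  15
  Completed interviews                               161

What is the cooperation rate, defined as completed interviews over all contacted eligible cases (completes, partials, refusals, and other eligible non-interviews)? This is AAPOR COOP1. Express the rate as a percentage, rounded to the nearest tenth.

Refusal or break-off = 76 + 70 = 146
Never reached = 5 + 65 = 70
Undetermined eligibility = 17 + 15 = 32
Num → 161
Denominator → 161 + 15 + 146 + 26 = 348
COOP1 = 161 / 348 = 0.4626

46.3%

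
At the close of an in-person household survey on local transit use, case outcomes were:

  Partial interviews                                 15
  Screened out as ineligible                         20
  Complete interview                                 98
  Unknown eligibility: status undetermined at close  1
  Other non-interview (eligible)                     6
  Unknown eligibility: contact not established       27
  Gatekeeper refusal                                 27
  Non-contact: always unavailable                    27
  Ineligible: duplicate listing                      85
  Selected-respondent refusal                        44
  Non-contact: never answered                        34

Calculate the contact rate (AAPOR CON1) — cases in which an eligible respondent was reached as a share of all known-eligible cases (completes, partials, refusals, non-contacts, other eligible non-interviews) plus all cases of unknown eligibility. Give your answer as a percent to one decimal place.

Refused = 27 + 44 = 71
Never reached = 34 + 27 = 61
Unknown eligibility = 27 + 1 = 28
Screened out, ineligible = 20 + 85 = 105
Numerator: 98 + 15 + 71 + 6 = 190
Denom: 98 + 15 + 71 + 61 + 6 + 28 = 279
CON1 = 190 / 279 = 0.6810

68.1%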